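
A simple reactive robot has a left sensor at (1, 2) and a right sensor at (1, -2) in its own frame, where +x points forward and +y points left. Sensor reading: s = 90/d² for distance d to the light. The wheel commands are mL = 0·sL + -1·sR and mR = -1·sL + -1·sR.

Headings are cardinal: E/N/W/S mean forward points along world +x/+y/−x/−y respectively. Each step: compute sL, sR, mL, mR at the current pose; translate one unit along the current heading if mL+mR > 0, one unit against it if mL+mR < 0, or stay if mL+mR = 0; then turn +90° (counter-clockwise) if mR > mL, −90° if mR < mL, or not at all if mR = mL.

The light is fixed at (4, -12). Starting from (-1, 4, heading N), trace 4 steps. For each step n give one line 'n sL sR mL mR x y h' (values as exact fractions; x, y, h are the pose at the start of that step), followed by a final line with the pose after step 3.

n=0: pose=(-1,4,N); sL=45/169, sR=45/149; mL=-45/149, mR=-14310/25181; mL+mR=-21915/25181 → advance -1; mR−mL=-45/169 → turn -1·90°
n=1: pose=(-1,3,E); sL=18/61, sR=18/37; mL=-18/37, mR=-1764/2257; mL+mR=-2862/2257 → advance -1; mR−mL=-18/61 → turn -1·90°
n=2: pose=(-2,3,S); sL=45/106, sR=9/26; mL=-9/26, mR=-531/689; mL+mR=-1539/1378 → advance -1; mR−mL=-45/106 → turn -1·90°
n=3: pose=(-2,4,W); sL=18/49, sR=90/373; mL=-90/373, mR=-11124/18277; mL+mR=-15534/18277 → advance -1; mR−mL=-18/49 → turn -1·90°

0 45/169 45/149 -45/149 -14310/25181 -1 4 N
1 18/61 18/37 -18/37 -1764/2257 -1 3 E
2 45/106 9/26 -9/26 -531/689 -2 3 S
3 18/49 90/373 -90/373 -11124/18277 -2 4 W
final -1 4 N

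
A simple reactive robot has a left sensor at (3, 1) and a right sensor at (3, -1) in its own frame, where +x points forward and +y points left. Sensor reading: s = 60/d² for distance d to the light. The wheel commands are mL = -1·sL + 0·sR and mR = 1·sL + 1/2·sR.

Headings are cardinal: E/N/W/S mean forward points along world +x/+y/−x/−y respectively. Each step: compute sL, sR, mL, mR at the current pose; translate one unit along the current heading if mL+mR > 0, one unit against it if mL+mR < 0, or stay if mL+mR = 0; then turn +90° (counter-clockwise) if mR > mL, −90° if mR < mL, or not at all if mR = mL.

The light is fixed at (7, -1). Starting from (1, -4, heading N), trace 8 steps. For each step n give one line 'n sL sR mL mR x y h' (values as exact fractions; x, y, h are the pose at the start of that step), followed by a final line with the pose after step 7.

n=0: pose=(1,-4,N); sL=60/49, sR=12/5; mL=-60/49, mR=594/245; mL+mR=6/5 → advance +1; mR−mL=894/245 → turn +1·90°
n=1: pose=(1,-3,W); sL=2/3, sR=30/41; mL=-2/3, mR=127/123; mL+mR=15/41 → advance +1; mR−mL=209/123 → turn +1·90°
n=2: pose=(0,-3,S); sL=60/61, sR=60/89; mL=-60/61, mR=7170/5429; mL+mR=30/89 → advance +1; mR−mL=12510/5429 → turn +1·90°
n=3: pose=(0,-4,E); sL=3, sR=15/8; mL=-3, mR=63/16; mL+mR=15/16 → advance +1; mR−mL=111/16 → turn +1·90°
n=4: pose=(1,-4,N); sL=60/49, sR=12/5; mL=-60/49, mR=594/245; mL+mR=6/5 → advance +1; mR−mL=894/245 → turn +1·90°
n=5: pose=(1,-3,W); sL=2/3, sR=30/41; mL=-2/3, mR=127/123; mL+mR=15/41 → advance +1; mR−mL=209/123 → turn +1·90°
n=6: pose=(0,-3,S); sL=60/61, sR=60/89; mL=-60/61, mR=7170/5429; mL+mR=30/89 → advance +1; mR−mL=12510/5429 → turn +1·90°
n=7: pose=(0,-4,E); sL=3, sR=15/8; mL=-3, mR=63/16; mL+mR=15/16 → advance +1; mR−mL=111/16 → turn +1·90°

0 60/49 12/5 -60/49 594/245 1 -4 N
1 2/3 30/41 -2/3 127/123 1 -3 W
2 60/61 60/89 -60/61 7170/5429 0 -3 S
3 3 15/8 -3 63/16 0 -4 E
4 60/49 12/5 -60/49 594/245 1 -4 N
5 2/3 30/41 -2/3 127/123 1 -3 W
6 60/61 60/89 -60/61 7170/5429 0 -3 S
7 3 15/8 -3 63/16 0 -4 E
final 1 -4 N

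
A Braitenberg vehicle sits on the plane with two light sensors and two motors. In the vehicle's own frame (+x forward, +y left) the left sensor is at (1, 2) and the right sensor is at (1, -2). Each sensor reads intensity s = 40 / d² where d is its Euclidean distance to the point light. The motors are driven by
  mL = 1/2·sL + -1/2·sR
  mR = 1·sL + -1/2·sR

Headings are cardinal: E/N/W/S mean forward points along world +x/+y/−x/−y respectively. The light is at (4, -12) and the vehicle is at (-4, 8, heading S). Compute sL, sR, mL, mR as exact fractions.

left sensor world pos  = (-2, 7); dL² = 397
right sensor world pos = (-6, 7); dR² = 461
sL = 40/397 = 40/397
sR = 40/461 = 40/461
mL = 1/2·sL + -1/2·sR = 1280/183017
mR = 1·sL + -1/2·sR = 10500/183017

40/397 40/461 1280/183017 10500/183017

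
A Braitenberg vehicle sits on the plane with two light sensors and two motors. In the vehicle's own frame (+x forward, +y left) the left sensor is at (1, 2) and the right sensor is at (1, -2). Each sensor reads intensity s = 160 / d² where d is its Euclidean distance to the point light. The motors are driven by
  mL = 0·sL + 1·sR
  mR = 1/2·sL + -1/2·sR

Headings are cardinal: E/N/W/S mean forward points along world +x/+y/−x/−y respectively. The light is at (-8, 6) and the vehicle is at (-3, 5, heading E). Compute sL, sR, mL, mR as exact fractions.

left sensor world pos  = (-2, 7); dL² = 37
right sensor world pos = (-2, 3); dR² = 45
sL = 160/37 = 160/37
sR = 160/45 = 32/9
mL = 0·sL + 1·sR = 32/9
mR = 1/2·sL + -1/2·sR = 128/333

160/37 32/9 32/9 128/333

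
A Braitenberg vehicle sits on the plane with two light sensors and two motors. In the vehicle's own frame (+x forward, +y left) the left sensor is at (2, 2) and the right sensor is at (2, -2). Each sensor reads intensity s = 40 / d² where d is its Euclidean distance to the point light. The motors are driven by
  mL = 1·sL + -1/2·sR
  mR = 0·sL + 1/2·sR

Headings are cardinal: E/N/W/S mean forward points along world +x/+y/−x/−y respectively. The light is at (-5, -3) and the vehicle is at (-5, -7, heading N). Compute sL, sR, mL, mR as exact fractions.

left sensor world pos  = (-7, -5); dL² = 8
right sensor world pos = (-3, -5); dR² = 8
sL = 40/8 = 5
sR = 40/8 = 5
mL = 1·sL + -1/2·sR = 5/2
mR = 0·sL + 1/2·sR = 5/2

5 5 5/2 5/2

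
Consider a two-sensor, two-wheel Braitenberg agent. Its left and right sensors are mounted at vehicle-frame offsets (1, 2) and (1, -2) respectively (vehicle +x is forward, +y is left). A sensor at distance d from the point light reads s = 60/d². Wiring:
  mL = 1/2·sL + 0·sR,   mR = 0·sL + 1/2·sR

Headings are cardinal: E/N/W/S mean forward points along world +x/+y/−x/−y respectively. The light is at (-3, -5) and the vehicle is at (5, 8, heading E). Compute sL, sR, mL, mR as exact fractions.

left sensor world pos  = (6, 10); dL² = 306
right sensor world pos = (6, 6); dR² = 202
sL = 60/306 = 10/51
sR = 60/202 = 30/101
mL = 1/2·sL + 0·sR = 5/51
mR = 0·sL + 1/2·sR = 15/101

10/51 30/101 5/51 15/101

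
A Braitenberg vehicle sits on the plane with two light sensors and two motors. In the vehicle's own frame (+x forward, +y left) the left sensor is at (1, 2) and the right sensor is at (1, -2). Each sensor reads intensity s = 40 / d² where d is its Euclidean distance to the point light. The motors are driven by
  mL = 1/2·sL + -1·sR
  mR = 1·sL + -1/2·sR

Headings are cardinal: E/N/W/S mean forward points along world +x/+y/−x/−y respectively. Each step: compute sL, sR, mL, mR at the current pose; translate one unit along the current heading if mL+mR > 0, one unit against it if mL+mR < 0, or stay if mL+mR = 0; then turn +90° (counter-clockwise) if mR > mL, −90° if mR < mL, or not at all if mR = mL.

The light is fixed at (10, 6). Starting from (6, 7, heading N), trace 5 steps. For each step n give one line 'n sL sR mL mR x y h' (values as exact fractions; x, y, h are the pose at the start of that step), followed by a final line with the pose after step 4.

0 1 5 -9/2 -3/2 6 7 N
1 40/29 40/29 -20/29 20/29 6 6 W
2 8 40/37 108/37 276/37 6 6 S
3 4 20/9 -2/9 26/9 6 5 E
4 8/5 40 -196/5 -92/5 7 5 N
final 7 4 W

n=0: pose=(6,7,N); sL=1, sR=5; mL=-9/2, mR=-3/2; mL+mR=-6 → advance -1; mR−mL=3 → turn +1·90°
n=1: pose=(6,6,W); sL=40/29, sR=40/29; mL=-20/29, mR=20/29; mL+mR=0 → advance +0; mR−mL=40/29 → turn +1·90°
n=2: pose=(6,6,S); sL=8, sR=40/37; mL=108/37, mR=276/37; mL+mR=384/37 → advance +1; mR−mL=168/37 → turn +1·90°
n=3: pose=(6,5,E); sL=4, sR=20/9; mL=-2/9, mR=26/9; mL+mR=8/3 → advance +1; mR−mL=28/9 → turn +1·90°
n=4: pose=(7,5,N); sL=8/5, sR=40; mL=-196/5, mR=-92/5; mL+mR=-288/5 → advance -1; mR−mL=104/5 → turn +1·90°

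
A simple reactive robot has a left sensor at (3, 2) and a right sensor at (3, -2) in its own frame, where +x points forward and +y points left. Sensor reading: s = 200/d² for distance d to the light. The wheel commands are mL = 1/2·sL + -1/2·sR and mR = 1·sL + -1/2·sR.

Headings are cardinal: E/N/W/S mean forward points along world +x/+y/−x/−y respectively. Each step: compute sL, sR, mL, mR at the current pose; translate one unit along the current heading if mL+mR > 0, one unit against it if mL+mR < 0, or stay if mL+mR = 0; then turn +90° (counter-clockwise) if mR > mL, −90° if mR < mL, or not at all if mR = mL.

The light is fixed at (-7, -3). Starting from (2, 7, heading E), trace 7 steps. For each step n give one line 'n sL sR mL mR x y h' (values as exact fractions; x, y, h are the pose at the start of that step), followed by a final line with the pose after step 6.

0 25/36 25/26 -125/936 25/117 2 7 E
1 200/233 200/313 8000/72929 39300/72929 3 7 N
2 20/13 100/109 440/1417 1530/1417 3 8 W
3 40/37 200/113 -1440/4181 820/4181 2 8 S
4 10/17 50/61 -120/1037 185/1037 2 9 E
5 200/289 200/369 8000/106641 44900/106641 3 9 N
6 20/17 100/137 520/2329 1890/2329 3 10 W
final 2 10 S

n=0: pose=(2,7,E); sL=25/36, sR=25/26; mL=-125/936, mR=25/117; mL+mR=25/312 → advance +1; mR−mL=25/72 → turn +1·90°
n=1: pose=(3,7,N); sL=200/233, sR=200/313; mL=8000/72929, mR=39300/72929; mL+mR=47300/72929 → advance +1; mR−mL=100/233 → turn +1·90°
n=2: pose=(3,8,W); sL=20/13, sR=100/109; mL=440/1417, mR=1530/1417; mL+mR=1970/1417 → advance +1; mR−mL=10/13 → turn +1·90°
n=3: pose=(2,8,S); sL=40/37, sR=200/113; mL=-1440/4181, mR=820/4181; mL+mR=-620/4181 → advance -1; mR−mL=20/37 → turn +1·90°
n=4: pose=(2,9,E); sL=10/17, sR=50/61; mL=-120/1037, mR=185/1037; mL+mR=65/1037 → advance +1; mR−mL=5/17 → turn +1·90°
n=5: pose=(3,9,N); sL=200/289, sR=200/369; mL=8000/106641, mR=44900/106641; mL+mR=52900/106641 → advance +1; mR−mL=100/289 → turn +1·90°
n=6: pose=(3,10,W); sL=20/17, sR=100/137; mL=520/2329, mR=1890/2329; mL+mR=2410/2329 → advance +1; mR−mL=10/17 → turn +1·90°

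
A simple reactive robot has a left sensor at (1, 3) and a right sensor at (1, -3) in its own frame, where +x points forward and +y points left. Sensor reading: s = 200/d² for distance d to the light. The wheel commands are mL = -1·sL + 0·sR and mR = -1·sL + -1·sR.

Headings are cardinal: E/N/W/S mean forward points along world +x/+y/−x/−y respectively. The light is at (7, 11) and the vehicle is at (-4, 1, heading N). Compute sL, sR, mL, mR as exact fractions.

left sensor world pos  = (-7, 2); dL² = 277
right sensor world pos = (-1, 2); dR² = 145
sL = 200/277 = 200/277
sR = 200/145 = 40/29
mL = -1·sL + 0·sR = -200/277
mR = -1·sL + -1·sR = -16880/8033

200/277 40/29 -200/277 -16880/8033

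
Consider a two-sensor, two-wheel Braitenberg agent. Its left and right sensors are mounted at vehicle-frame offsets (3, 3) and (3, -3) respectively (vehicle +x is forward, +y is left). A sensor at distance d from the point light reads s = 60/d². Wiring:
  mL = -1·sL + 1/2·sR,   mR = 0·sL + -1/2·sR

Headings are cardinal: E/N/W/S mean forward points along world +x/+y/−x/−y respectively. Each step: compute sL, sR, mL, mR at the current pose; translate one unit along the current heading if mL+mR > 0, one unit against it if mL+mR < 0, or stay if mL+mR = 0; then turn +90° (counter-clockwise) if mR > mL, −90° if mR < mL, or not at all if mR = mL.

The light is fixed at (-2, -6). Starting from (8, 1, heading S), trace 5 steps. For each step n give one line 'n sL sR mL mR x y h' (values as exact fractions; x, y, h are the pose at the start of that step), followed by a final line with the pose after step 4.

n=0: pose=(8,1,S); sL=12/37, sR=12/13; mL=66/481, mR=-6/13; mL+mR=-12/37 → advance -1; mR−mL=-288/481 → turn -1·90°
n=1: pose=(8,2,W); sL=30/37, sR=6/17; mL=-399/629, mR=-3/17; mL+mR=-30/37 → advance -1; mR−mL=288/629 → turn +1·90°
n=2: pose=(9,2,S); sL=60/221, sR=60/89; mL=1290/19669, mR=-30/89; mL+mR=-60/221 → advance -1; mR−mL=-7920/19669 → turn -1·90°
n=3: pose=(9,3,W); sL=3/5, sR=15/52; mL=-237/520, mR=-15/104; mL+mR=-3/5 → advance -1; mR−mL=81/260 → turn +1·90°
n=4: pose=(10,3,S); sL=20/87, sR=20/39; mL=10/377, mR=-10/39; mL+mR=-20/87 → advance -1; mR−mL=-320/1131 → turn -1·90°

0 12/37 12/13 66/481 -6/13 8 1 S
1 30/37 6/17 -399/629 -3/17 8 2 W
2 60/221 60/89 1290/19669 -30/89 9 2 S
3 3/5 15/52 -237/520 -15/104 9 3 W
4 20/87 20/39 10/377 -10/39 10 3 S
final 10 4 W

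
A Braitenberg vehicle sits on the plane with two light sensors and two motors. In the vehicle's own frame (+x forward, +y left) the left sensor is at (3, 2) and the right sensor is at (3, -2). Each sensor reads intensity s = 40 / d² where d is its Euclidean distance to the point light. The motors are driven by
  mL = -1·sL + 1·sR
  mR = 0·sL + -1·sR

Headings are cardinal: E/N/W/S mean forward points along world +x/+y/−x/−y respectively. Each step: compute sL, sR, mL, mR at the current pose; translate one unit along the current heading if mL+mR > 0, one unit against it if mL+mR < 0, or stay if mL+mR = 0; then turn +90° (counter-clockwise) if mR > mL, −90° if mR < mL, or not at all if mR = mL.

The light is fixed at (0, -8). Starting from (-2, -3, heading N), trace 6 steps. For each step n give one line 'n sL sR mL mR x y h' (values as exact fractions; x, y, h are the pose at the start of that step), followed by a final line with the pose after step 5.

0 1/2 5/8 1/8 -5/8 -2 -3 N
1 40/37 8 256/37 -8 -2 -4 E
2 20 20/13 -240/13 -20/13 -3 -4 S
3 40/49 40/9 1600/441 -40/9 -3 -3 E
4 5 1 -4 -1 -4 -3 S
5 8/13 40/17 384/221 -40/17 -4 -2 E
final -5 -2 S

n=0: pose=(-2,-3,N); sL=1/2, sR=5/8; mL=1/8, mR=-5/8; mL+mR=-1/2 → advance -1; mR−mL=-3/4 → turn -1·90°
n=1: pose=(-2,-4,E); sL=40/37, sR=8; mL=256/37, mR=-8; mL+mR=-40/37 → advance -1; mR−mL=-552/37 → turn -1·90°
n=2: pose=(-3,-4,S); sL=20, sR=20/13; mL=-240/13, mR=-20/13; mL+mR=-20 → advance -1; mR−mL=220/13 → turn +1·90°
n=3: pose=(-3,-3,E); sL=40/49, sR=40/9; mL=1600/441, mR=-40/9; mL+mR=-40/49 → advance -1; mR−mL=-3560/441 → turn -1·90°
n=4: pose=(-4,-3,S); sL=5, sR=1; mL=-4, mR=-1; mL+mR=-5 → advance -1; mR−mL=3 → turn +1·90°
n=5: pose=(-4,-2,E); sL=8/13, sR=40/17; mL=384/221, mR=-40/17; mL+mR=-8/13 → advance -1; mR−mL=-904/221 → turn -1·90°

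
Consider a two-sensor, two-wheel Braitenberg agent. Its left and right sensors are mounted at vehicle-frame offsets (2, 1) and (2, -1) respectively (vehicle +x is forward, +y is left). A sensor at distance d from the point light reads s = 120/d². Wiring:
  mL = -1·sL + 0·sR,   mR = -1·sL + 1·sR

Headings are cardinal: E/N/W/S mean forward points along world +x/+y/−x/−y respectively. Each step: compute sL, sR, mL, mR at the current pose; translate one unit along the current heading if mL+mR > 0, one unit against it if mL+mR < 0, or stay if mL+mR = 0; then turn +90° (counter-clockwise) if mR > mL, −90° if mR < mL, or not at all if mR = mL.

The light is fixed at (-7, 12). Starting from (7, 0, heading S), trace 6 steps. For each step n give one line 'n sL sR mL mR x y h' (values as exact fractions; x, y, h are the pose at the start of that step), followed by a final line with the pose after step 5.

n=0: pose=(7,0,S); sL=120/421, sR=24/73; mL=-120/421, mR=1344/30733; mL+mR=-7416/30733 → advance -1; mR−mL=24/73 → turn +1·90°
n=1: pose=(7,1,E); sL=30/89, sR=3/10; mL=-30/89, mR=-33/890; mL+mR=-333/890 → advance -1; mR−mL=3/10 → turn +1·90°
n=2: pose=(6,1,N); sL=8/15, sR=120/277; mL=-8/15, mR=-416/4155; mL+mR=-2632/4155 → advance -1; mR−mL=120/277 → turn +1·90°
n=3: pose=(6,0,W); sL=12/29, sR=60/121; mL=-12/29, mR=288/3509; mL+mR=-1164/3509 → advance -1; mR−mL=60/121 → turn +1·90°
n=4: pose=(7,0,S); sL=120/421, sR=24/73; mL=-120/421, mR=1344/30733; mL+mR=-7416/30733 → advance -1; mR−mL=24/73 → turn +1·90°
n=5: pose=(7,1,E); sL=30/89, sR=3/10; mL=-30/89, mR=-33/890; mL+mR=-333/890 → advance -1; mR−mL=3/10 → turn +1·90°

0 120/421 24/73 -120/421 1344/30733 7 0 S
1 30/89 3/10 -30/89 -33/890 7 1 E
2 8/15 120/277 -8/15 -416/4155 6 1 N
3 12/29 60/121 -12/29 288/3509 6 0 W
4 120/421 24/73 -120/421 1344/30733 7 0 S
5 30/89 3/10 -30/89 -33/890 7 1 E
final 6 1 N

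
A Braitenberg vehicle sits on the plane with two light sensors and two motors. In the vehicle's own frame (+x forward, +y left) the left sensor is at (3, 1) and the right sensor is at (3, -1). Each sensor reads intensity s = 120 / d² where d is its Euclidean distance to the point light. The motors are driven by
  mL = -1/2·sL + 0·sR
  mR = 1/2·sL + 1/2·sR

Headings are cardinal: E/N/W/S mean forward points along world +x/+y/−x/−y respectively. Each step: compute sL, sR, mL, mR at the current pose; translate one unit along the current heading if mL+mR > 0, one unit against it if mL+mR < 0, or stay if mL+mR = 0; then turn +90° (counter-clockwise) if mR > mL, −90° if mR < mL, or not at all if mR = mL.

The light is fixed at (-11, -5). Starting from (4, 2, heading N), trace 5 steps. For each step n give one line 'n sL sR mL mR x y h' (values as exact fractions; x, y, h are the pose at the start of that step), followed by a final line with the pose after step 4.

n=0: pose=(4,2,N); sL=15/37, sR=30/89; mL=-15/74, mR=2445/6586; mL+mR=15/89 → advance +1; mR−mL=1890/3293 → turn +1·90°
n=1: pose=(4,3,W); sL=120/193, sR=8/15; mL=-60/193, mR=1672/2895; mL+mR=4/15 → advance +1; mR−mL=2572/2895 → turn +1·90°
n=2: pose=(3,3,S); sL=12/25, sR=60/97; mL=-6/25, mR=1332/2425; mL+mR=30/97 → advance +1; mR−mL=1914/2425 → turn +1·90°
n=3: pose=(3,2,E); sL=120/353, sR=24/65; mL=-60/353, mR=8136/22945; mL+mR=12/65 → advance +1; mR−mL=12036/22945 → turn +1·90°
n=4: pose=(4,2,N); sL=15/37, sR=30/89; mL=-15/74, mR=2445/6586; mL+mR=15/89 → advance +1; mR−mL=1890/3293 → turn +1·90°

0 15/37 30/89 -15/74 2445/6586 4 2 N
1 120/193 8/15 -60/193 1672/2895 4 3 W
2 12/25 60/97 -6/25 1332/2425 3 3 S
3 120/353 24/65 -60/353 8136/22945 3 2 E
4 15/37 30/89 -15/74 2445/6586 4 2 N
final 4 3 W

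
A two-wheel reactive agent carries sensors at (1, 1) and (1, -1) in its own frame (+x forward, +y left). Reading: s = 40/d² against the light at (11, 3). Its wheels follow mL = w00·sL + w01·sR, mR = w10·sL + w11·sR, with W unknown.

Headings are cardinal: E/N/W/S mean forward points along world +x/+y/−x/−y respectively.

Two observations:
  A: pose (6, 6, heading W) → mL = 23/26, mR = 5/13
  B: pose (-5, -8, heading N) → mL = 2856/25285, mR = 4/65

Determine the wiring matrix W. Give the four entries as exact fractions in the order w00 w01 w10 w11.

obs A: pose=(6,6,W) → sL=1, sR=10/13, mL=23/26, mR=5/13
obs B: pose=(-5,-8,N) → sL=40/389, sR=8/65, mL=2856/25285, mR=4/65
sensor matrix S = [[1, 10/13], [40/389, 8/65]]; det S = 1112/25285
solve [mL_A; mL_B] = S·[w00; w01] and [mR_A; mR_B] = S·[w10; w11]:
  w00 = 1/2, w01 = 1/2, w10 = 0, w11 = 1/2

1/2 1/2 0 1/2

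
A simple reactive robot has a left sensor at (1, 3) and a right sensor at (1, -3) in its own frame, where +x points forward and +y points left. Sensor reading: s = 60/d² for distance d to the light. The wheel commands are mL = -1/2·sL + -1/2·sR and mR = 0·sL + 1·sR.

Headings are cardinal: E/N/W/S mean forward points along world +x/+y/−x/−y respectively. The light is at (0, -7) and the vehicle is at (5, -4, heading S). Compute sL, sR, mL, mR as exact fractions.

left sensor world pos  = (8, -5); dL² = 68
right sensor world pos = (2, -5); dR² = 8
sL = 60/68 = 15/17
sR = 60/8 = 15/2
mL = -1/2·sL + -1/2·sR = -285/68
mR = 0·sL + 1·sR = 15/2

15/17 15/2 -285/68 15/2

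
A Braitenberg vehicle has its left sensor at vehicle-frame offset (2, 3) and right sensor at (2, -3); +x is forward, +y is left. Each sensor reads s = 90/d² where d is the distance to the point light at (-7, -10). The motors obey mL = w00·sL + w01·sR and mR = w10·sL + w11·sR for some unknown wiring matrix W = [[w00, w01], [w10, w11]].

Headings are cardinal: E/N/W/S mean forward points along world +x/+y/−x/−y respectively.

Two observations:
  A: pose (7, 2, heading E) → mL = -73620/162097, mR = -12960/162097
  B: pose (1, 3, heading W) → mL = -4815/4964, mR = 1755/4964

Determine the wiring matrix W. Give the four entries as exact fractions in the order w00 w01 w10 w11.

-1 -1 1 -1

obs A: pose=(7,2,E) → sL=90/481, sR=90/337, mL=-73620/162097, mR=-12960/162097
obs B: pose=(1,3,W) → sL=45/68, sR=45/146, mL=-4815/4964, mR=1755/4964
sensor matrix S = [[90/481, 90/337], [45/68, 45/146]]; det S = -47901375/402324754
solve [mL_A; mL_B] = S·[w00; w01] and [mR_A; mR_B] = S·[w10; w11]:
  w00 = -1, w01 = -1, w10 = 1, w11 = -1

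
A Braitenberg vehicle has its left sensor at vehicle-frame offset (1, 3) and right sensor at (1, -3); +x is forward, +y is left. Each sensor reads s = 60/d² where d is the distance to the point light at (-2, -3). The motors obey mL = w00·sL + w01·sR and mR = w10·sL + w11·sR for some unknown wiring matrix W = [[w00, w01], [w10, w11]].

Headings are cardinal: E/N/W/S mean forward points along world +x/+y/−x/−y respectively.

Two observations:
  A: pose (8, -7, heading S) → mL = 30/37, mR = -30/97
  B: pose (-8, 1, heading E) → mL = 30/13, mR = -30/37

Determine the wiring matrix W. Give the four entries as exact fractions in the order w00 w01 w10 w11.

obs A: pose=(8,-7,S) → sL=30/97, sR=30/37, mL=30/37, mR=-30/97
obs B: pose=(-8,1,E) → sL=30/37, sR=30/13, mL=30/13, mR=-30/37
sensor matrix S = [[30/97, 30/37], [30/37, 30/13]]; det S = 97200/1726309
solve [mL_A; mL_B] = S·[w00; w01] and [mR_A; mR_B] = S·[w10; w11]:
  w00 = 0, w01 = 1, w10 = -1, w11 = 0

0 1 -1 0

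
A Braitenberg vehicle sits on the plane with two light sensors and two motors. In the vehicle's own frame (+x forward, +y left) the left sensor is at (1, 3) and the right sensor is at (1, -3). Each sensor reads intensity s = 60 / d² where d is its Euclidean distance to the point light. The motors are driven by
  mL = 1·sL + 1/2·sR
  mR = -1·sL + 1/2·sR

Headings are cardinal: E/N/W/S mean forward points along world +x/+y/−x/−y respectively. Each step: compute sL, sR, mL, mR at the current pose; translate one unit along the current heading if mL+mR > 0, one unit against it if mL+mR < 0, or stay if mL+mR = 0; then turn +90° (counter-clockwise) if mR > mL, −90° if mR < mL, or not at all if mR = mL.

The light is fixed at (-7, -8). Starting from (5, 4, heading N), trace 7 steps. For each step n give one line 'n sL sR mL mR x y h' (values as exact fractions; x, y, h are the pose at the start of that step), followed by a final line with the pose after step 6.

n=0: pose=(5,4,N); sL=6/25, sR=30/197; mL=1557/4925, mR=-807/4925; mL+mR=30/197 → advance +1; mR−mL=-12/25 → turn -1·90°
n=1: pose=(5,5,E); sL=12/85, sR=60/269; mL=5778/22865, mR=-678/22865; mL+mR=60/269 → advance +1; mR−mL=-24/85 → turn -1·90°
n=2: pose=(6,5,S); sL=3/20, sR=15/61; mL=333/1220, mR=-33/1220; mL+mR=15/61 → advance +1; mR−mL=-3/10 → turn -1·90°
n=3: pose=(6,4,W); sL=4/15, sR=20/123; mL=214/615, mR=-38/205; mL+mR=20/123 → advance +1; mR−mL=-8/15 → turn -1·90°
n=4: pose=(5,4,N); sL=6/25, sR=30/197; mL=1557/4925, mR=-807/4925; mL+mR=30/197 → advance +1; mR−mL=-12/25 → turn -1·90°
n=5: pose=(5,5,E); sL=12/85, sR=60/269; mL=5778/22865, mR=-678/22865; mL+mR=60/269 → advance +1; mR−mL=-24/85 → turn -1·90°
n=6: pose=(6,5,S); sL=3/20, sR=15/61; mL=333/1220, mR=-33/1220; mL+mR=15/61 → advance +1; mR−mL=-3/10 → turn -1·90°

0 6/25 30/197 1557/4925 -807/4925 5 4 N
1 12/85 60/269 5778/22865 -678/22865 5 5 E
2 3/20 15/61 333/1220 -33/1220 6 5 S
3 4/15 20/123 214/615 -38/205 6 4 W
4 6/25 30/197 1557/4925 -807/4925 5 4 N
5 12/85 60/269 5778/22865 -678/22865 5 5 E
6 3/20 15/61 333/1220 -33/1220 6 5 S
final 6 4 W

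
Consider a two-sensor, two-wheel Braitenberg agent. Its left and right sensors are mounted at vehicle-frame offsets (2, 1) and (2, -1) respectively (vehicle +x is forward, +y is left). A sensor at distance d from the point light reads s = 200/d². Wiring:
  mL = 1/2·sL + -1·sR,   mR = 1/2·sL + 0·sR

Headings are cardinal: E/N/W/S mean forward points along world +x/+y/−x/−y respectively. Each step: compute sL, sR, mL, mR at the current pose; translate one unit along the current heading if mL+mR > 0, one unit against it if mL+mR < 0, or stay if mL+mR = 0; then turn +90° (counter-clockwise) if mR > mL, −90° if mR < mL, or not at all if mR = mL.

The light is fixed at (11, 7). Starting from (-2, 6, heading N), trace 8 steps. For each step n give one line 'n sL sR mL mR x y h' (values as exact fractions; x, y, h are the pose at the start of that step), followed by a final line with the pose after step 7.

0 200/197 40/29 -4980/5713 100/197 -2 6 N
1 100/117 100/113 -6050/13221 50/117 -2 5 W
2 200/137 40/37 -1780/5069 100/137 -1 5 S
3 25/13 50/29 -575/754 25/26 -1 4 E
4 40/29 200/101 -3780/2929 20/29 0 4 N
5 100/97 100/89 -5250/8633 50/97 0 3 W
6 200/117 200/157 -7700/18369 100/117 1 3 S
7 5/2 2 -3/4 5/4 1 2 E
final 2 2 N

n=0: pose=(-2,6,N); sL=200/197, sR=40/29; mL=-4980/5713, mR=100/197; mL+mR=-2080/5713 → advance -1; mR−mL=40/29 → turn +1·90°
n=1: pose=(-2,5,W); sL=100/117, sR=100/113; mL=-6050/13221, mR=50/117; mL+mR=-400/13221 → advance -1; mR−mL=100/113 → turn +1·90°
n=2: pose=(-1,5,S); sL=200/137, sR=40/37; mL=-1780/5069, mR=100/137; mL+mR=1920/5069 → advance +1; mR−mL=40/37 → turn +1·90°
n=3: pose=(-1,4,E); sL=25/13, sR=50/29; mL=-575/754, mR=25/26; mL+mR=75/377 → advance +1; mR−mL=50/29 → turn +1·90°
n=4: pose=(0,4,N); sL=40/29, sR=200/101; mL=-3780/2929, mR=20/29; mL+mR=-1760/2929 → advance -1; mR−mL=200/101 → turn +1·90°
n=5: pose=(0,3,W); sL=100/97, sR=100/89; mL=-5250/8633, mR=50/97; mL+mR=-800/8633 → advance -1; mR−mL=100/89 → turn +1·90°
n=6: pose=(1,3,S); sL=200/117, sR=200/157; mL=-7700/18369, mR=100/117; mL+mR=8000/18369 → advance +1; mR−mL=200/157 → turn +1·90°
n=7: pose=(1,2,E); sL=5/2, sR=2; mL=-3/4, mR=5/4; mL+mR=1/2 → advance +1; mR−mL=2 → turn +1·90°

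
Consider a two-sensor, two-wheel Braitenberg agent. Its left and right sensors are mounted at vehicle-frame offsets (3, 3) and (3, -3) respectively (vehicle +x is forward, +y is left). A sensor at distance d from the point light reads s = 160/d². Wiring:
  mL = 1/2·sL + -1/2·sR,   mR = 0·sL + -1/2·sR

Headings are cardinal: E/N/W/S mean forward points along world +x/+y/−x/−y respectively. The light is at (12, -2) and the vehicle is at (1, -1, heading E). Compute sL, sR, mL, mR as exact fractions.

left sensor world pos  = (4, 2); dL² = 80
right sensor world pos = (4, -4); dR² = 68
sL = 160/80 = 2
sR = 160/68 = 40/17
mL = 1/2·sL + -1/2·sR = -3/17
mR = 0·sL + -1/2·sR = -20/17

2 40/17 -3/17 -20/17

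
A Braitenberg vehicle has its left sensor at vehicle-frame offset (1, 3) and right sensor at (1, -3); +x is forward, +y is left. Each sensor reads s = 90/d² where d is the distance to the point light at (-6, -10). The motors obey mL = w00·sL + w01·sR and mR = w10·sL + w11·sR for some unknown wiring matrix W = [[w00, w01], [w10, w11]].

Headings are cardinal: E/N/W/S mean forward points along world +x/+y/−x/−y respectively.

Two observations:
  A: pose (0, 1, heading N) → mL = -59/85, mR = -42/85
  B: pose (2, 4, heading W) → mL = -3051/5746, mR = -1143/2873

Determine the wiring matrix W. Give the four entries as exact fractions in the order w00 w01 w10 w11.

-1/2 -1 -1/2 -1/2

obs A: pose=(0,1,N) → sL=10/17, sR=2/5, mL=-59/85, mR=-42/85
obs B: pose=(2,4,W) → sL=9/17, sR=45/169, mL=-3051/5746, mR=-1143/2873
sensor matrix S = [[10/17, 2/5], [9/17, 45/169]]; det S = -792/14365
solve [mL_A; mL_B] = S·[w00; w01] and [mR_A; mR_B] = S·[w10; w11]:
  w00 = -1/2, w01 = -1, w10 = -1/2, w11 = -1/2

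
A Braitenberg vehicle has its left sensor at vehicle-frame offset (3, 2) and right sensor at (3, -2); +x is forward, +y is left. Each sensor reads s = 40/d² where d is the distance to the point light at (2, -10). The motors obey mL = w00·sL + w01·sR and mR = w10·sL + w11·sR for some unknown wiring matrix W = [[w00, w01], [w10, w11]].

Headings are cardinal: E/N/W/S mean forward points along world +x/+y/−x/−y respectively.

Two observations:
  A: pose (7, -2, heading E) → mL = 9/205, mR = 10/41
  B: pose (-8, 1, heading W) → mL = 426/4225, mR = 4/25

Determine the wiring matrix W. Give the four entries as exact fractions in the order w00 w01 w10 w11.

1 -1/2 1 0

obs A: pose=(7,-2,E) → sL=10/41, sR=2/5, mL=9/205, mR=10/41
obs B: pose=(-8,1,W) → sL=4/25, sR=20/169, mL=426/4225, mR=4/25
sensor matrix S = [[10/41, 2/5], [4/25, 20/169]]; det S = -30432/866125
solve [mL_A; mL_B] = S·[w00; w01] and [mR_A; mR_B] = S·[w10; w11]:
  w00 = 1, w01 = -1/2, w10 = 1, w11 = 0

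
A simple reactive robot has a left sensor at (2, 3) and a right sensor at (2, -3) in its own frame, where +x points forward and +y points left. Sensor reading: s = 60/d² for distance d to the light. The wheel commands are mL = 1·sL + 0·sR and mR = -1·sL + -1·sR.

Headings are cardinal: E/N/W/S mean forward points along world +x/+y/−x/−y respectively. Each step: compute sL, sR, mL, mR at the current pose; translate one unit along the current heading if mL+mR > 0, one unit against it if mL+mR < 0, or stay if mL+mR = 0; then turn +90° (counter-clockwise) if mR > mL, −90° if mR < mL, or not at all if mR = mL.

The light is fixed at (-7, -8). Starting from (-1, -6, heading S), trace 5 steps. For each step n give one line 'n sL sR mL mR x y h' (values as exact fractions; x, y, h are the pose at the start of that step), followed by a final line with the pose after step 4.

n=0: pose=(-1,-6,S); sL=20/27, sR=20/3; mL=20/27, mR=-200/27; mL+mR=-20/3 → advance -1; mR−mL=-220/27 → turn -1·90°
n=1: pose=(-1,-5,W); sL=15/4, sR=15/13; mL=15/4, mR=-255/52; mL+mR=-15/13 → advance -1; mR−mL=-225/26 → turn -1·90°
n=2: pose=(0,-5,N); sL=60/41, sR=12/25; mL=60/41, mR=-1992/1025; mL+mR=-12/25 → advance -1; mR−mL=-3492/1025 → turn -1·90°
n=3: pose=(0,-6,E); sL=30/53, sR=30/41; mL=30/53, mR=-2820/2173; mL+mR=-30/41 → advance -1; mR−mL=-4050/2173 → turn -1·90°
n=4: pose=(-1,-6,S); sL=20/27, sR=20/3; mL=20/27, mR=-200/27; mL+mR=-20/3 → advance -1; mR−mL=-220/27 → turn -1·90°

0 20/27 20/3 20/27 -200/27 -1 -6 S
1 15/4 15/13 15/4 -255/52 -1 -5 W
2 60/41 12/25 60/41 -1992/1025 0 -5 N
3 30/53 30/41 30/53 -2820/2173 0 -6 E
4 20/27 20/3 20/27 -200/27 -1 -6 S
final -1 -5 W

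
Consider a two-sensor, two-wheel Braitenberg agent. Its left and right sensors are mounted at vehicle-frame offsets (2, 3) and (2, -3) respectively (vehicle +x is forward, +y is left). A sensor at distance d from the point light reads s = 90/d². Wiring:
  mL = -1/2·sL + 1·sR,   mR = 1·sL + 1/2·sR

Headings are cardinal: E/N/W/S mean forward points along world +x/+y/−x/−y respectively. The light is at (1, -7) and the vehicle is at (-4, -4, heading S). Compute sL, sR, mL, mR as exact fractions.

left sensor world pos  = (-1, -6); dL² = 5
right sensor world pos = (-7, -6); dR² = 65
sL = 90/5 = 18
sR = 90/65 = 18/13
mL = -1/2·sL + 1·sR = -99/13
mR = 1·sL + 1/2·sR = 243/13

18 18/13 -99/13 243/13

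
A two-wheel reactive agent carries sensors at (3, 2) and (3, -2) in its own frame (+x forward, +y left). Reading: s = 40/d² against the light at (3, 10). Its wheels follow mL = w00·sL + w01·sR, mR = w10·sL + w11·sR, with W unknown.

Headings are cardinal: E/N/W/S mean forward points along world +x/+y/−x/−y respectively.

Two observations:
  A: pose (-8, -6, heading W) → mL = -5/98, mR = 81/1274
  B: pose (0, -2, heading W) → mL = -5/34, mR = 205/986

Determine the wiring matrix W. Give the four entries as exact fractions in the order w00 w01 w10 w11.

0 -1/2 -1/2 1

obs A: pose=(-8,-6,W) → sL=1/13, sR=5/49, mL=-5/98, mR=81/1274
obs B: pose=(0,-2,W) → sL=5/29, sR=5/17, mL=-5/34, mR=205/986
sensor matrix S = [[1/13, 5/49], [5/29, 5/17]]; det S = 1580/314041
solve [mL_A; mL_B] = S·[w00; w01] and [mR_A; mR_B] = S·[w10; w11]:
  w00 = 0, w01 = -1/2, w10 = -1/2, w11 = 1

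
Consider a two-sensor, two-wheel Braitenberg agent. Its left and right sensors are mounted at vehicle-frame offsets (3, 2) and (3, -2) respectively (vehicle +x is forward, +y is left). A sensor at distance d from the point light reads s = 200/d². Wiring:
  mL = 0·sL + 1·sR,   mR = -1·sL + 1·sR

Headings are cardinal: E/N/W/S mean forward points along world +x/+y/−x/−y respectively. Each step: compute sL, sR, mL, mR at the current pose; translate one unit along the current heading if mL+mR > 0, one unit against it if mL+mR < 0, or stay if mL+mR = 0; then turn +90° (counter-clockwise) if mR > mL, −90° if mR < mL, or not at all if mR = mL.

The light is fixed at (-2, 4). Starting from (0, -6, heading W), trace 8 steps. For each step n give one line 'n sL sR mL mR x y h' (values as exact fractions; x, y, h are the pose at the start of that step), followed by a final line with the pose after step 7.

0 40/29 40/13 40/13 640/377 0 -6 W
1 4 100/29 100/29 -16/29 -1 -6 N
2 40/13 200/137 200/137 -2880/1781 -1 -5 E
3 50/37 50/37 50/37 0 -2 -5 S
4 200/153 200/73 200/73 16000/11169 -2 -6 W
5 100/29 4 4 16/29 -3 -6 N
6 200/53 8/5 8/5 -576/265 -3 -5 E
7 25/18 5/4 5/4 -5/36 -4 -5 S
final -4 -6 W

n=0: pose=(0,-6,W); sL=40/29, sR=40/13; mL=40/13, mR=640/377; mL+mR=1800/377 → advance +1; mR−mL=-40/29 → turn -1·90°
n=1: pose=(-1,-6,N); sL=4, sR=100/29; mL=100/29, mR=-16/29; mL+mR=84/29 → advance +1; mR−mL=-4 → turn -1·90°
n=2: pose=(-1,-5,E); sL=40/13, sR=200/137; mL=200/137, mR=-2880/1781; mL+mR=-280/1781 → advance -1; mR−mL=-40/13 → turn -1·90°
n=3: pose=(-2,-5,S); sL=50/37, sR=50/37; mL=50/37, mR=0; mL+mR=50/37 → advance +1; mR−mL=-50/37 → turn -1·90°
n=4: pose=(-2,-6,W); sL=200/153, sR=200/73; mL=200/73, mR=16000/11169; mL+mR=46600/11169 → advance +1; mR−mL=-200/153 → turn -1·90°
n=5: pose=(-3,-6,N); sL=100/29, sR=4; mL=4, mR=16/29; mL+mR=132/29 → advance +1; mR−mL=-100/29 → turn -1·90°
n=6: pose=(-3,-5,E); sL=200/53, sR=8/5; mL=8/5, mR=-576/265; mL+mR=-152/265 → advance -1; mR−mL=-200/53 → turn -1·90°
n=7: pose=(-4,-5,S); sL=25/18, sR=5/4; mL=5/4, mR=-5/36; mL+mR=10/9 → advance +1; mR−mL=-25/18 → turn -1·90°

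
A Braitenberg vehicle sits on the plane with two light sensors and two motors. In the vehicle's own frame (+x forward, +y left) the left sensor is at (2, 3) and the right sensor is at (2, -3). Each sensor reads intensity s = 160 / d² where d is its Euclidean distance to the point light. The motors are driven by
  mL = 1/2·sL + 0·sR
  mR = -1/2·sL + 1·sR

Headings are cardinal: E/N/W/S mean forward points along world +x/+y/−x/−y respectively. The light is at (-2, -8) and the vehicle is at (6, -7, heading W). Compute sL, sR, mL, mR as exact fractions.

left sensor world pos  = (4, -10); dL² = 40
right sensor world pos = (4, -4); dR² = 52
sL = 160/40 = 4
sR = 160/52 = 40/13
mL = 1/2·sL + 0·sR = 2
mR = -1/2·sL + 1·sR = 14/13

4 40/13 2 14/13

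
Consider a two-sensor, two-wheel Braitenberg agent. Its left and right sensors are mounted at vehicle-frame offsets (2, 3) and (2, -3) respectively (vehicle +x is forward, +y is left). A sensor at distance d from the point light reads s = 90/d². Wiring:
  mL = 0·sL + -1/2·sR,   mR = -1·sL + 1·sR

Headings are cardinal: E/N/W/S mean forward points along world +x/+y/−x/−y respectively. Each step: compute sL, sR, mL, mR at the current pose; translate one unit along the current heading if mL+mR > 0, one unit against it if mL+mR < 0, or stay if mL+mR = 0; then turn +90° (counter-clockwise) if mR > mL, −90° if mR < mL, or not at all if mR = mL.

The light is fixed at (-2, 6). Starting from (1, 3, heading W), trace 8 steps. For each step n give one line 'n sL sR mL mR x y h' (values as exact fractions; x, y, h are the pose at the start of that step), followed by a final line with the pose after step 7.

0 90/37 90 -45 3240/37 1 3 W
1 9/5 45/13 -45/26 108/65 0 3 S
2 90/17 90/41 -45/41 -2160/697 0 4 E
3 45/16 9/2 -9/4 27/16 -1 4 S
4 90/13 18/5 -9/5 -216/65 -1 5 E
5 5 5 -5/2 0 -2 5 S
6 90/13 90/13 -45/13 0 -2 6 E
7 9/2 45/4 -45/8 27/4 -3 6 N
final -3 7 W

n=0: pose=(1,3,W); sL=90/37, sR=90; mL=-45, mR=3240/37; mL+mR=1575/37 → advance +1; mR−mL=4905/37 → turn +1·90°
n=1: pose=(0,3,S); sL=9/5, sR=45/13; mL=-45/26, mR=108/65; mL+mR=-9/130 → advance -1; mR−mL=441/130 → turn +1·90°
n=2: pose=(0,4,E); sL=90/17, sR=90/41; mL=-45/41, mR=-2160/697; mL+mR=-2925/697 → advance -1; mR−mL=-1395/697 → turn -1·90°
n=3: pose=(-1,4,S); sL=45/16, sR=9/2; mL=-9/4, mR=27/16; mL+mR=-9/16 → advance -1; mR−mL=63/16 → turn +1·90°
n=4: pose=(-1,5,E); sL=90/13, sR=18/5; mL=-9/5, mR=-216/65; mL+mR=-333/65 → advance -1; mR−mL=-99/65 → turn -1·90°
n=5: pose=(-2,5,S); sL=5, sR=5; mL=-5/2, mR=0; mL+mR=-5/2 → advance -1; mR−mL=5/2 → turn +1·90°
n=6: pose=(-2,6,E); sL=90/13, sR=90/13; mL=-45/13, mR=0; mL+mR=-45/13 → advance -1; mR−mL=45/13 → turn +1·90°
n=7: pose=(-3,6,N); sL=9/2, sR=45/4; mL=-45/8, mR=27/4; mL+mR=9/8 → advance +1; mR−mL=99/8 → turn +1·90°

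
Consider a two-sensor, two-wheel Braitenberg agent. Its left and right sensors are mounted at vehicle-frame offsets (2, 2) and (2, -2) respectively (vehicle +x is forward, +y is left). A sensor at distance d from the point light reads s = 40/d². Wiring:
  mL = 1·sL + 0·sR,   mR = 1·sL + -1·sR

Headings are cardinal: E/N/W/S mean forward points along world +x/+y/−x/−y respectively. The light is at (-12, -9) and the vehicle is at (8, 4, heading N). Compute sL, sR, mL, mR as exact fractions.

40/549 40/709 40/549 6400/389241

left sensor world pos  = (6, 6); dL² = 549
right sensor world pos = (10, 6); dR² = 709
sL = 40/549 = 40/549
sR = 40/709 = 40/709
mL = 1·sL + 0·sR = 40/549
mR = 1·sL + -1·sR = 6400/389241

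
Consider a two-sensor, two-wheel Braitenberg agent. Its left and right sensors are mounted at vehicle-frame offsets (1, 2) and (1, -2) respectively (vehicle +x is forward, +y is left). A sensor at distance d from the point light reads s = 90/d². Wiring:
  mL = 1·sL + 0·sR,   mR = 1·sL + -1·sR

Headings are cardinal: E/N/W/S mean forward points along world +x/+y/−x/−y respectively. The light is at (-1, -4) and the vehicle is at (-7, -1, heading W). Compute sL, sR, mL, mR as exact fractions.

9/5 45/37 9/5 108/185

left sensor world pos  = (-8, -3); dL² = 50
right sensor world pos = (-8, 1); dR² = 74
sL = 90/50 = 9/5
sR = 90/74 = 45/37
mL = 1·sL + 0·sR = 9/5
mR = 1·sL + -1·sR = 108/185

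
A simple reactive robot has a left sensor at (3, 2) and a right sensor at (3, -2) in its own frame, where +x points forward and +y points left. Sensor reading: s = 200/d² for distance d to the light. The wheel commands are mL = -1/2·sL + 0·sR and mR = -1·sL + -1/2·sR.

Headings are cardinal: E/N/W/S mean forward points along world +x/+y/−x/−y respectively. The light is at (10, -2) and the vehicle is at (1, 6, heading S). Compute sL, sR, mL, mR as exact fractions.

100/37 100/73 -50/37 -9150/2701

left sensor world pos  = (3, 3); dL² = 74
right sensor world pos = (-1, 3); dR² = 146
sL = 200/74 = 100/37
sR = 200/146 = 100/73
mL = -1/2·sL + 0·sR = -50/37
mR = -1·sL + -1/2·sR = -9150/2701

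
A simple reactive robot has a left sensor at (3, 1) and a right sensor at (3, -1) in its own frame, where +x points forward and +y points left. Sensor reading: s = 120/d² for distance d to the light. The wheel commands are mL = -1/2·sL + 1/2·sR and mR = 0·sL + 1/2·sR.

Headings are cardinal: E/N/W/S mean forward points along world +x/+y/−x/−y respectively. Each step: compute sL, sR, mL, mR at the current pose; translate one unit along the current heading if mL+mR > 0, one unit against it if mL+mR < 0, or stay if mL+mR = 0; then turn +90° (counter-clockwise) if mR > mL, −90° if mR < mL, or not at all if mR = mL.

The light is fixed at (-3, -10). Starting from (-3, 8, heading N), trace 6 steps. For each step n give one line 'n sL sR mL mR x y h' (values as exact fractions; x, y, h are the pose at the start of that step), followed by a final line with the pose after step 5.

0 60/221 60/221 0 30/221 -3 8 N
1 40/111 120/409 -1520/45399 60/409 -3 9 W
2 15/32 6/13 -3/832 3/13 -4 9 S
3 24/73 120/293 864/21389 60/293 -4 8 E
4 60/221 60/221 0 30/221 -3 8 N
5 40/111 120/409 -1520/45399 60/409 -3 9 W
final -4 9 S

n=0: pose=(-3,8,N); sL=60/221, sR=60/221; mL=0, mR=30/221; mL+mR=30/221 → advance +1; mR−mL=30/221 → turn +1·90°
n=1: pose=(-3,9,W); sL=40/111, sR=120/409; mL=-1520/45399, mR=60/409; mL+mR=5140/45399 → advance +1; mR−mL=20/111 → turn +1·90°
n=2: pose=(-4,9,S); sL=15/32, sR=6/13; mL=-3/832, mR=3/13; mL+mR=189/832 → advance +1; mR−mL=15/64 → turn +1·90°
n=3: pose=(-4,8,E); sL=24/73, sR=120/293; mL=864/21389, mR=60/293; mL+mR=5244/21389 → advance +1; mR−mL=12/73 → turn +1·90°
n=4: pose=(-3,8,N); sL=60/221, sR=60/221; mL=0, mR=30/221; mL+mR=30/221 → advance +1; mR−mL=30/221 → turn +1·90°
n=5: pose=(-3,9,W); sL=40/111, sR=120/409; mL=-1520/45399, mR=60/409; mL+mR=5140/45399 → advance +1; mR−mL=20/111 → turn +1·90°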